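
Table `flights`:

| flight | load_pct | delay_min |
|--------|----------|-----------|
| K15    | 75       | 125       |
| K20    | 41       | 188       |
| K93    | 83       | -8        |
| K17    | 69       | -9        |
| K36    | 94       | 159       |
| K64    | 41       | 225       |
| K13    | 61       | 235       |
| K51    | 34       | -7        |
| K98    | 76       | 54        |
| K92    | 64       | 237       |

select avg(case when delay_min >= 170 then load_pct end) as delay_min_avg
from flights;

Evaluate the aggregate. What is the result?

51.75

flight=K15: ✗
flight=K20: ✓ → 41
flight=K93: ✗
flight=K17: ✗
flight=K36: ✗
flight=K64: ✓ → 41
flight=K13: ✓ → 61
flight=K51: ✗
flight=K98: ✗
flight=K92: ✓ → 64
delay_min_avg = (41 + 41 + 61 + 64) / 4 = 51.75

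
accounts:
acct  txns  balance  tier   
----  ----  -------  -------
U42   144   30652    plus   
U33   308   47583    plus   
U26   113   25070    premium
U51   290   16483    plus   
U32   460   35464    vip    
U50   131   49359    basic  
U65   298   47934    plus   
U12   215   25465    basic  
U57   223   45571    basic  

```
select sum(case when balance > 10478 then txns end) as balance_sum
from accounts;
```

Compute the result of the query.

acct=U42: ✓ → 144
acct=U33: ✓ → 308
acct=U26: ✓ → 113
acct=U51: ✓ → 290
acct=U32: ✓ → 460
acct=U50: ✓ → 131
acct=U65: ✓ → 298
acct=U12: ✓ → 215
acct=U57: ✓ → 223
balance_sum = 144 + 308 + 113 + 290 + 460 + 131 + 298 + 215 + 223 = 2182

2182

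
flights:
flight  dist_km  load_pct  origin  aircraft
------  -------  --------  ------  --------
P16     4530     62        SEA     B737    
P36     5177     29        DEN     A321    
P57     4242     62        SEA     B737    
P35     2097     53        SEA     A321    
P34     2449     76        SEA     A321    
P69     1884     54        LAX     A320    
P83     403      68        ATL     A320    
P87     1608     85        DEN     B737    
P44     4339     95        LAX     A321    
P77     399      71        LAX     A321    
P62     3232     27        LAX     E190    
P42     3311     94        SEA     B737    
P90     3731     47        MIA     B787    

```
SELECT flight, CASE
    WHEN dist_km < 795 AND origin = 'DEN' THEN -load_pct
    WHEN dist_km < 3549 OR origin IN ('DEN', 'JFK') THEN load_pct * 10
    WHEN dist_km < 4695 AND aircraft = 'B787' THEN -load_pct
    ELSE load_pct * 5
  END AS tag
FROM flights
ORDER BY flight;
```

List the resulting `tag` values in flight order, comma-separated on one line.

flight=P16: ELSE → 310
flight=P34: dist_km < 3549 OR origin IN ('DEN', 'JFK') → 760
flight=P35: dist_km < 3549 OR origin IN ('DEN', 'JFK') → 530
flight=P36: dist_km < 3549 OR origin IN ('DEN', 'JFK') → 290
flight=P42: dist_km < 3549 OR origin IN ('DEN', 'JFK') → 940
flight=P44: ELSE → 475
flight=P57: ELSE → 310
flight=P62: dist_km < 3549 OR origin IN ('DEN', 'JFK') → 270
flight=P69: dist_km < 3549 OR origin IN ('DEN', 'JFK') → 540
flight=P77: dist_km < 3549 OR origin IN ('DEN', 'JFK') → 710
flight=P83: dist_km < 3549 OR origin IN ('DEN', 'JFK') → 680
flight=P87: dist_km < 3549 OR origin IN ('DEN', 'JFK') → 850
flight=P90: dist_km < 4695 AND aircraft = 'B787' → -47

310, 760, 530, 290, 940, 475, 310, 270, 540, 710, 680, 850, -47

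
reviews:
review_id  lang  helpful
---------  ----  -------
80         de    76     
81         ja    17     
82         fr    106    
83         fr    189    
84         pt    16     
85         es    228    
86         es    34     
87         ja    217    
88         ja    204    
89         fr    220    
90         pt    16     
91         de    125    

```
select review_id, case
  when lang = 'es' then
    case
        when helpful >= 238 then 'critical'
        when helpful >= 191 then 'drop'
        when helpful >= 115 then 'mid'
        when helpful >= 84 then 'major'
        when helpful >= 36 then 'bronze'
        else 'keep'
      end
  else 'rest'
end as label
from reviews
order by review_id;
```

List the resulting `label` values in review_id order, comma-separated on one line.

review_id=80: lang='de' → outer ELSE → rest
review_id=81: lang='ja' → outer ELSE → rest
review_id=82: lang='fr' → outer ELSE → rest
review_id=83: lang='fr' → outer ELSE → rest
review_id=84: lang='pt' → outer ELSE → rest
review_id=85: lang='es' → inner[helpful >= 191] → drop
review_id=86: lang='es' → inner[ELSE] → keep
review_id=87: lang='ja' → outer ELSE → rest
review_id=88: lang='ja' → outer ELSE → rest
review_id=89: lang='fr' → outer ELSE → rest
review_id=90: lang='pt' → outer ELSE → rest
review_id=91: lang='de' → outer ELSE → rest

rest, rest, rest, rest, rest, drop, keep, rest, rest, rest, rest, rest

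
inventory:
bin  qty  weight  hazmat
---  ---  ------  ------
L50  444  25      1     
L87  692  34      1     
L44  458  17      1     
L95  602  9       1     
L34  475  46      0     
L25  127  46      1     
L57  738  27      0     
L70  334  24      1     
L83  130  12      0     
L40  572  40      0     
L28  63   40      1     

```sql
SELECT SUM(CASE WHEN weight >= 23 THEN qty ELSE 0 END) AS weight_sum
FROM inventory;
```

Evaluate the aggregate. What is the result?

bin=L50: ✓ → 444
bin=L87: ✓ → 692
bin=L44: ✗
bin=L95: ✗
bin=L34: ✓ → 475
bin=L25: ✓ → 127
bin=L57: ✓ → 738
bin=L70: ✓ → 334
bin=L83: ✗
bin=L40: ✓ → 572
bin=L28: ✓ → 63
weight_sum = 444 + 692 + 475 + 127 + 738 + 334 + 572 + 63 = 3445

3445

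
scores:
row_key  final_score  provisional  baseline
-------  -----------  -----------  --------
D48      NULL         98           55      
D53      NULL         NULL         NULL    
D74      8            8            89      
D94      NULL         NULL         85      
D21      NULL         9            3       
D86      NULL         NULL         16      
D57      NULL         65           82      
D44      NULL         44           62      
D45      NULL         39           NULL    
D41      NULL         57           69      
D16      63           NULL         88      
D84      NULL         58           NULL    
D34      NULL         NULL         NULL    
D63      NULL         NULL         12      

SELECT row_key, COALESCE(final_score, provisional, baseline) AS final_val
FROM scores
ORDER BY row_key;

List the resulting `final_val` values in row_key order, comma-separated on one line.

row_key=D16: final_score=63 → 63
row_key=D21: final_score=NULL, provisional=9 → 9
row_key=D34: final_score=NULL, provisional=NULL, baseline=NULL (all NULL) → NULL
row_key=D41: final_score=NULL, provisional=57 → 57
row_key=D44: final_score=NULL, provisional=44 → 44
row_key=D45: final_score=NULL, provisional=39 → 39
row_key=D48: final_score=NULL, provisional=98 → 98
row_key=D53: final_score=NULL, provisional=NULL, baseline=NULL (all NULL) → NULL
row_key=D57: final_score=NULL, provisional=65 → 65
row_key=D63: final_score=NULL, provisional=NULL, baseline=12 → 12
row_key=D74: final_score=8 → 8
row_key=D84: final_score=NULL, provisional=58 → 58
row_key=D86: final_score=NULL, provisional=NULL, baseline=16 → 16
row_key=D94: final_score=NULL, provisional=NULL, baseline=85 → 85

63, 9, NULL, 57, 44, 39, 98, NULL, 65, 12, 8, 58, 16, 85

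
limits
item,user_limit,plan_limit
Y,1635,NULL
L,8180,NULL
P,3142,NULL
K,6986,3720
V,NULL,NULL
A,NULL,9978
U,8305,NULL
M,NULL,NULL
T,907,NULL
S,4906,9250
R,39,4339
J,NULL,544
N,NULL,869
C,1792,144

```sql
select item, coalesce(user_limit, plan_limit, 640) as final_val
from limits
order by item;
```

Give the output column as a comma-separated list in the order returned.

item=A: user_limit=NULL, plan_limit=9978 → 9978
item=C: user_limit=1792 → 1792
item=J: user_limit=NULL, plan_limit=544 → 544
item=K: user_limit=6986 → 6986
item=L: user_limit=8180 → 8180
item=M: user_limit=NULL, plan_limit=NULL, → literal 640 → 640
item=N: user_limit=NULL, plan_limit=869 → 869
item=P: user_limit=3142 → 3142
item=R: user_limit=39 → 39
item=S: user_limit=4906 → 4906
item=T: user_limit=907 → 907
item=U: user_limit=8305 → 8305
item=V: user_limit=NULL, plan_limit=NULL, → literal 640 → 640
item=Y: user_limit=1635 → 1635

9978, 1792, 544, 6986, 8180, 640, 869, 3142, 39, 4906, 907, 8305, 640, 1635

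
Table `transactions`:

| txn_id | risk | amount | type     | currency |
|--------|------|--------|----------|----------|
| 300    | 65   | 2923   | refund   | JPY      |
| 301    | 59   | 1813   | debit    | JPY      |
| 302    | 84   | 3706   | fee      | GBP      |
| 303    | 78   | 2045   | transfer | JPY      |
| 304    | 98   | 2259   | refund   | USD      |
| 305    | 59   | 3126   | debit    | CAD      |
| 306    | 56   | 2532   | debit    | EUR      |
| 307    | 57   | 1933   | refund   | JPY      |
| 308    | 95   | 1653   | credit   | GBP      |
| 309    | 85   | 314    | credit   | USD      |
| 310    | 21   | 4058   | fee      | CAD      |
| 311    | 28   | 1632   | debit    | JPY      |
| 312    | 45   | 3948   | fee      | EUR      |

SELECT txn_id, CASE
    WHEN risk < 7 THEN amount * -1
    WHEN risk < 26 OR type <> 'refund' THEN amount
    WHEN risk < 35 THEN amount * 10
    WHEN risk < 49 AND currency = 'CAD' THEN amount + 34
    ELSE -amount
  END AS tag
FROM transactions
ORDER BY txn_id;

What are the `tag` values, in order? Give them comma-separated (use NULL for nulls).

txn_id=300: ELSE → -2923
txn_id=301: risk < 26 OR type <> 'refund' → 1813
txn_id=302: risk < 26 OR type <> 'refund' → 3706
txn_id=303: risk < 26 OR type <> 'refund' → 2045
txn_id=304: ELSE → -2259
txn_id=305: risk < 26 OR type <> 'refund' → 3126
txn_id=306: risk < 26 OR type <> 'refund' → 2532
txn_id=307: ELSE → -1933
txn_id=308: risk < 26 OR type <> 'refund' → 1653
txn_id=309: risk < 26 OR type <> 'refund' → 314
txn_id=310: risk < 26 OR type <> 'refund' → 4058
txn_id=311: risk < 26 OR type <> 'refund' → 1632
txn_id=312: risk < 26 OR type <> 'refund' → 3948

-2923, 1813, 3706, 2045, -2259, 3126, 2532, -1933, 1653, 314, 4058, 1632, 3948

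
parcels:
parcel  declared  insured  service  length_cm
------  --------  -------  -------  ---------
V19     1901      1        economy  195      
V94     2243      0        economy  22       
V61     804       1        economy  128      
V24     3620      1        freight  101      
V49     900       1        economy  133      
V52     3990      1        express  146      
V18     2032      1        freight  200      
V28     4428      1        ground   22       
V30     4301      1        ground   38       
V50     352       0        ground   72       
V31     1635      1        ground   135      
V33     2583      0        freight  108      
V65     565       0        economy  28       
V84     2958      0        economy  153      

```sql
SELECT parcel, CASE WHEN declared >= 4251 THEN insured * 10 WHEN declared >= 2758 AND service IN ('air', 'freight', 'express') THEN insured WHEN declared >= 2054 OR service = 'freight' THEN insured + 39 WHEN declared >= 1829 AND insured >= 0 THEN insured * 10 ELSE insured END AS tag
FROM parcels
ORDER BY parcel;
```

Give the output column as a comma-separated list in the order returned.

parcel=V18: declared >= 2054 OR service = 'freight' → 40
parcel=V19: declared >= 1829 AND insured >= 0 → 10
parcel=V24: declared >= 2758 AND service IN ('air', 'freight', 'express') → 1
parcel=V28: declared >= 4251 → 10
parcel=V30: declared >= 4251 → 10
parcel=V31: ELSE → 1
parcel=V33: declared >= 2054 OR service = 'freight' → 39
parcel=V49: ELSE → 1
parcel=V50: ELSE → 0
parcel=V52: declared >= 2758 AND service IN ('air', 'freight', 'express') → 1
parcel=V61: ELSE → 1
parcel=V65: ELSE → 0
parcel=V84: declared >= 2054 OR service = 'freight' → 39
parcel=V94: declared >= 2054 OR service = 'freight' → 39

40, 10, 1, 10, 10, 1, 39, 1, 0, 1, 1, 0, 39, 39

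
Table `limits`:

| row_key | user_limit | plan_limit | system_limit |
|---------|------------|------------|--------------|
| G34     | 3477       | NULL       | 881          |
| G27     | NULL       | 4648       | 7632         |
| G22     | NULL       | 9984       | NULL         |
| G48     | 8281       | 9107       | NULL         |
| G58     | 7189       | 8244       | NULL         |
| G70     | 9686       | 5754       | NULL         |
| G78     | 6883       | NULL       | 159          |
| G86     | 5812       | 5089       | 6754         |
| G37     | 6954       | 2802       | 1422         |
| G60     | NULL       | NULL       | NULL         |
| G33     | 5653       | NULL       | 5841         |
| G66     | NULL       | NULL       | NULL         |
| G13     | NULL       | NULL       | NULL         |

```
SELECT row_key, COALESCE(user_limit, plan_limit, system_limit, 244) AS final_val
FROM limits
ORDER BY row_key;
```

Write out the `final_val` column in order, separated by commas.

row_key=G13: user_limit=NULL, plan_limit=NULL, system_limit=NULL, → literal 244 → 244
row_key=G22: user_limit=NULL, plan_limit=9984 → 9984
row_key=G27: user_limit=NULL, plan_limit=4648 → 4648
row_key=G33: user_limit=5653 → 5653
row_key=G34: user_limit=3477 → 3477
row_key=G37: user_limit=6954 → 6954
row_key=G48: user_limit=8281 → 8281
row_key=G58: user_limit=7189 → 7189
row_key=G60: user_limit=NULL, plan_limit=NULL, system_limit=NULL, → literal 244 → 244
row_key=G66: user_limit=NULL, plan_limit=NULL, system_limit=NULL, → literal 244 → 244
row_key=G70: user_limit=9686 → 9686
row_key=G78: user_limit=6883 → 6883
row_key=G86: user_limit=5812 → 5812

244, 9984, 4648, 5653, 3477, 6954, 8281, 7189, 244, 244, 9686, 6883, 5812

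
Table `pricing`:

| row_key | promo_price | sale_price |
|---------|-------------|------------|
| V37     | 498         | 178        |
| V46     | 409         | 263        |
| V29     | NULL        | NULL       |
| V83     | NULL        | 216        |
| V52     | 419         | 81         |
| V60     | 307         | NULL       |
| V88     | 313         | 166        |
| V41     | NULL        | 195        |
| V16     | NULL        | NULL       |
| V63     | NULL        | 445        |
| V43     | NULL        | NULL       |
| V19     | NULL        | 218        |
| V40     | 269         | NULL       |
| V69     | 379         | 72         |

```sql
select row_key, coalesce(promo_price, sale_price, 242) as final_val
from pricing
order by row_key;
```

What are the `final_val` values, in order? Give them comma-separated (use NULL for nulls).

row_key=V16: promo_price=NULL, sale_price=NULL, → literal 242 → 242
row_key=V19: promo_price=NULL, sale_price=218 → 218
row_key=V29: promo_price=NULL, sale_price=NULL, → literal 242 → 242
row_key=V37: promo_price=498 → 498
row_key=V40: promo_price=269 → 269
row_key=V41: promo_price=NULL, sale_price=195 → 195
row_key=V43: promo_price=NULL, sale_price=NULL, → literal 242 → 242
row_key=V46: promo_price=409 → 409
row_key=V52: promo_price=419 → 419
row_key=V60: promo_price=307 → 307
row_key=V63: promo_price=NULL, sale_price=445 → 445
row_key=V69: promo_price=379 → 379
row_key=V83: promo_price=NULL, sale_price=216 → 216
row_key=V88: promo_price=313 → 313

242, 218, 242, 498, 269, 195, 242, 409, 419, 307, 445, 379, 216, 313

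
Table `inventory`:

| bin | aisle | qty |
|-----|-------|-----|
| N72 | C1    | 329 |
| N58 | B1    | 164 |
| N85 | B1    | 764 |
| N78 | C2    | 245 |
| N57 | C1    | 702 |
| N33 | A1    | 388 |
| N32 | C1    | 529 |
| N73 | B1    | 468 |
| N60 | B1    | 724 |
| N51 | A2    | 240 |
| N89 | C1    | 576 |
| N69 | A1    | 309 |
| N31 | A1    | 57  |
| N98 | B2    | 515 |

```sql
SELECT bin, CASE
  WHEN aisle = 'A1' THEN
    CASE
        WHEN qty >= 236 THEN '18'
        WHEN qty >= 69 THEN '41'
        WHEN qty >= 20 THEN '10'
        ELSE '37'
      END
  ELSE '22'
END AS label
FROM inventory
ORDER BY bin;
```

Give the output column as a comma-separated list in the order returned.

bin=N31: aisle='A1' → inner[qty >= 20] → 10
bin=N32: aisle='C1' → outer ELSE → 22
bin=N33: aisle='A1' → inner[qty >= 236] → 18
bin=N51: aisle='A2' → outer ELSE → 22
bin=N57: aisle='C1' → outer ELSE → 22
bin=N58: aisle='B1' → outer ELSE → 22
bin=N60: aisle='B1' → outer ELSE → 22
bin=N69: aisle='A1' → inner[qty >= 236] → 18
bin=N72: aisle='C1' → outer ELSE → 22
bin=N73: aisle='B1' → outer ELSE → 22
bin=N78: aisle='C2' → outer ELSE → 22
bin=N85: aisle='B1' → outer ELSE → 22
bin=N89: aisle='C1' → outer ELSE → 22
bin=N98: aisle='B2' → outer ELSE → 22

10, 22, 18, 22, 22, 22, 22, 18, 22, 22, 22, 22, 22, 22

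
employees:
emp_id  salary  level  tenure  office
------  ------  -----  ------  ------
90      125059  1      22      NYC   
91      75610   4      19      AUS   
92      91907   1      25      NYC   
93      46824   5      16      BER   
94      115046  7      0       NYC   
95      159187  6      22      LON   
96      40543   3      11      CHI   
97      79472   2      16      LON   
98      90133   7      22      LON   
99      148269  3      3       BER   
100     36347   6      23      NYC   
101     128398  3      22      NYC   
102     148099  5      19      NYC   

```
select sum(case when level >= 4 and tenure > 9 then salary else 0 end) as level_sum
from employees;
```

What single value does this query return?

556200

emp_id=90: ✗
emp_id=91: ✓ → 75610
emp_id=92: ✗
emp_id=93: ✓ → 46824
emp_id=94: ✗
emp_id=95: ✓ → 159187
emp_id=96: ✗
emp_id=97: ✗
emp_id=98: ✓ → 90133
emp_id=99: ✗
emp_id=100: ✓ → 36347
emp_id=101: ✗
emp_id=102: ✓ → 148099
level_sum = 75610 + 46824 + 159187 + 90133 + 36347 + 148099 = 556200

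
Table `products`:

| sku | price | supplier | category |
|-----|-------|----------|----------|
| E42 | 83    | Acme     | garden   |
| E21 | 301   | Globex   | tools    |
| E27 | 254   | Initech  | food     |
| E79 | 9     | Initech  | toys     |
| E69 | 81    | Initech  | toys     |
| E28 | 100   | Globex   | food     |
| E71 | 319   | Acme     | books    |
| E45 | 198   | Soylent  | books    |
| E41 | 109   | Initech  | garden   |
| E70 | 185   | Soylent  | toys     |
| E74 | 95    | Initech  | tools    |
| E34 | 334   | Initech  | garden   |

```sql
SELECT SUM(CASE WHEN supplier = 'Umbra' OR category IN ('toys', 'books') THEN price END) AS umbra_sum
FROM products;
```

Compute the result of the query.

792

sku=E42: ✗
sku=E21: ✗
sku=E27: ✗
sku=E79: ✓ → 9
sku=E69: ✓ → 81
sku=E28: ✗
sku=E71: ✓ → 319
sku=E45: ✓ → 198
sku=E41: ✗
sku=E70: ✓ → 185
sku=E74: ✗
sku=E34: ✗
umbra_sum = 9 + 81 + 319 + 198 + 185 = 792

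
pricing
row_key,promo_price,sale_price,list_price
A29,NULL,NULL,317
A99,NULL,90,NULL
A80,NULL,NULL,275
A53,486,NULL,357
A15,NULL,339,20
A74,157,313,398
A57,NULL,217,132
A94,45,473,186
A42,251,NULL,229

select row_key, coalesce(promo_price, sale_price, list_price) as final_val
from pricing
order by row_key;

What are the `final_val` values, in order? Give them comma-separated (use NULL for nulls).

339, 317, 251, 486, 217, 157, 275, 45, 90

row_key=A15: promo_price=NULL, sale_price=339 → 339
row_key=A29: promo_price=NULL, sale_price=NULL, list_price=317 → 317
row_key=A42: promo_price=251 → 251
row_key=A53: promo_price=486 → 486
row_key=A57: promo_price=NULL, sale_price=217 → 217
row_key=A74: promo_price=157 → 157
row_key=A80: promo_price=NULL, sale_price=NULL, list_price=275 → 275
row_key=A94: promo_price=45 → 45
row_key=A99: promo_price=NULL, sale_price=90 → 90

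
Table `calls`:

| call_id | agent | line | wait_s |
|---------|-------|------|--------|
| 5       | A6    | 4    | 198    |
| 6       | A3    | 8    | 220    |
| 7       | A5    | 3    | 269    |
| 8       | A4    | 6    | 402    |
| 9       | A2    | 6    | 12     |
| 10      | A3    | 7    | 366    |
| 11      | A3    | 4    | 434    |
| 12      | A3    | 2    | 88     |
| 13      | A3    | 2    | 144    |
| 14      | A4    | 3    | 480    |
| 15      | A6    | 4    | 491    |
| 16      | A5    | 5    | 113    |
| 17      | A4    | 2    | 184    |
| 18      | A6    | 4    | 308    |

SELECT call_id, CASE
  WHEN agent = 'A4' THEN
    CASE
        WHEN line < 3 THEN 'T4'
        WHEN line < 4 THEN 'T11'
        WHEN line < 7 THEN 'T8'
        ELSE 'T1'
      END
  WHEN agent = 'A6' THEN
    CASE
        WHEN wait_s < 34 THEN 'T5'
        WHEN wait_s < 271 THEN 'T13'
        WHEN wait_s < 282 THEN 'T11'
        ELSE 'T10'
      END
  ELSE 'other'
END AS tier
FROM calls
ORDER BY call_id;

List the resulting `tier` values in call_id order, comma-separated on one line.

call_id=5: agent='A6' → inner[wait_s < 271] → T13
call_id=6: agent='A3' → outer ELSE → other
call_id=7: agent='A5' → outer ELSE → other
call_id=8: agent='A4' → inner[line < 7] → T8
call_id=9: agent='A2' → outer ELSE → other
call_id=10: agent='A3' → outer ELSE → other
call_id=11: agent='A3' → outer ELSE → other
call_id=12: agent='A3' → outer ELSE → other
call_id=13: agent='A3' → outer ELSE → other
call_id=14: agent='A4' → inner[line < 4] → T11
call_id=15: agent='A6' → inner[ELSE] → T10
call_id=16: agent='A5' → outer ELSE → other
call_id=17: agent='A4' → inner[line < 3] → T4
call_id=18: agent='A6' → inner[ELSE] → T10

T13, other, other, T8, other, other, other, other, other, T11, T10, other, T4, T10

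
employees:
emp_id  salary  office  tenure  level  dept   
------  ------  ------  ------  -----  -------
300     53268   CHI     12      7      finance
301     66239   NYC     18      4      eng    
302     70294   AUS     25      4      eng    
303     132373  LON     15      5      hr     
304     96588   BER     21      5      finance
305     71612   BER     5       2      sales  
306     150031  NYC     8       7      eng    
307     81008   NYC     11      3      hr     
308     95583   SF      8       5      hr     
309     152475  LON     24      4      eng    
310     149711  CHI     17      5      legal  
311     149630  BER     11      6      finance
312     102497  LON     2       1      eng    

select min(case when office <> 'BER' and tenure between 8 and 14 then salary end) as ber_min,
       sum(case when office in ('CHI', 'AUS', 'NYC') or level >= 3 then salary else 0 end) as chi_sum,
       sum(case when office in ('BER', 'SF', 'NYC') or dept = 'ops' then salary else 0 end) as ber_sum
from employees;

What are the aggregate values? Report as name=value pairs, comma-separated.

[ber_min: office <> 'BER' and tenure between 8 and 14]
emp_id=300: ✓ → 53268
emp_id=301: ✗
emp_id=302: ✗
emp_id=303: ✗
emp_id=304: ✗
emp_id=305: ✗
emp_id=306: ✓ → 150031
emp_id=307: ✓ → 81008
emp_id=308: ✓ → 95583
emp_id=309: ✗
emp_id=310: ✗
emp_id=311: ✗
emp_id=312: ✗
ber_min = MIN(53268, 150031, 81008, 95583) = 53268
—
[chi_sum: office in ('CHI', 'AUS', 'NYC') or level >= 3]
emp_id=300: ✓ → 53268
emp_id=301: ✓ → 66239
emp_id=302: ✓ → 70294
emp_id=303: ✓ → 132373
emp_id=304: ✓ → 96588
emp_id=305: ✗
emp_id=306: ✓ → 150031
emp_id=307: ✓ → 81008
emp_id=308: ✓ → 95583
emp_id=309: ✓ → 152475
emp_id=310: ✓ → 149711
emp_id=311: ✓ → 149630
emp_id=312: ✗
chi_sum = 53268 + 66239 + 70294 + 132373 + 96588 + 150031 + 81008 + 95583 + 152475 + 149711 + 149630 = 1197200
—
[ber_sum: office in ('BER', 'SF', 'NYC') or dept = 'ops']
emp_id=300: ✗
emp_id=301: ✓ → 66239
emp_id=302: ✗
emp_id=303: ✗
emp_id=304: ✓ → 96588
emp_id=305: ✓ → 71612
emp_id=306: ✓ → 150031
emp_id=307: ✓ → 81008
emp_id=308: ✓ → 95583
emp_id=309: ✗
emp_id=310: ✗
emp_id=311: ✓ → 149630
emp_id=312: ✗
ber_sum = 66239 + 96588 + 71612 + 150031 + 81008 + 95583 + 149630 = 710691

ber_min=53268, chi_sum=1197200, ber_sum=710691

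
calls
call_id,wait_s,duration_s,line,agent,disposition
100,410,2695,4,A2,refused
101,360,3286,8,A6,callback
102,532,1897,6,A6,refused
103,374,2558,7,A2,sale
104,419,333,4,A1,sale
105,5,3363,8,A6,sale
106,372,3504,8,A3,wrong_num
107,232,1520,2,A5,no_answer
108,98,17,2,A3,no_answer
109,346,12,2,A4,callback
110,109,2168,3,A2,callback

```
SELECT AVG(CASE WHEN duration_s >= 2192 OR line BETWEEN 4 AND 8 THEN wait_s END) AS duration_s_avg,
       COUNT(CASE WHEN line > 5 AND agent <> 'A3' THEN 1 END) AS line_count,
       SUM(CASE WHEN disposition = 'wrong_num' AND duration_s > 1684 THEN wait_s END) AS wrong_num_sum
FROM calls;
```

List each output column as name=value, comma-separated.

[duration_s_avg: duration_s >= 2192 OR line BETWEEN 4 AND 8]
call_id=100: ✓ → 410
call_id=101: ✓ → 360
call_id=102: ✓ → 532
call_id=103: ✓ → 374
call_id=104: ✓ → 419
call_id=105: ✓ → 5
call_id=106: ✓ → 372
call_id=107: ✗
call_id=108: ✗
call_id=109: ✗
call_id=110: ✗
duration_s_avg = (410 + 360 + 532 + 374 + 419 + 5 + 372) / 7 = 353.1428571429
—
[line_count: line > 5 AND agent <> 'A3']
call_id=100: ✗
call_id=101: ✓ → 1
call_id=102: ✓ → 1
call_id=103: ✓ → 1
call_id=104: ✗
call_id=105: ✓ → 1
call_id=106: ✗
call_id=107: ✗
call_id=108: ✗
call_id=109: ✗
call_id=110: ✗
line_count = COUNT(1, 1, 1, 1) = 4
—
[wrong_num_sum: disposition = 'wrong_num' AND duration_s > 1684]
call_id=100: ✗
call_id=101: ✗
call_id=102: ✗
call_id=103: ✗
call_id=104: ✗
call_id=105: ✗
call_id=106: ✓ → 372
call_id=107: ✗
call_id=108: ✗
call_id=109: ✗
call_id=110: ✗
wrong_num_sum = 372

duration_s_avg=353.1428571429, line_count=4, wrong_num_sum=372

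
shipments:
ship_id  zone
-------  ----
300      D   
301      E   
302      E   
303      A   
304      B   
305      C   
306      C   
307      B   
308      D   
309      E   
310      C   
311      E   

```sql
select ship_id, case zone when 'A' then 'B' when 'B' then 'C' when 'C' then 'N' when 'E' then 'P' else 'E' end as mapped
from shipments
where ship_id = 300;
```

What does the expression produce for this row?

E

ship_id = 300: zone=D.
zone='A' → false
zone='B' → false
zone='C' → false
zone='E' → false
No prior WHEN matched → ELSE → E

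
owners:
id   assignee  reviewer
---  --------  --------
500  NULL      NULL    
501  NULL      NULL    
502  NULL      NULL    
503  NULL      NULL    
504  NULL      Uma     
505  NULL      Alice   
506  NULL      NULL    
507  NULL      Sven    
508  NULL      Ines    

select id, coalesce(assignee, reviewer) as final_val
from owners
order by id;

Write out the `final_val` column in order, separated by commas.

id=500: assignee=NULL, reviewer=NULL (all NULL) → NULL
id=501: assignee=NULL, reviewer=NULL (all NULL) → NULL
id=502: assignee=NULL, reviewer=NULL (all NULL) → NULL
id=503: assignee=NULL, reviewer=NULL (all NULL) → NULL
id=504: assignee=NULL, reviewer=Uma → Uma
id=505: assignee=NULL, reviewer=Alice → Alice
id=506: assignee=NULL, reviewer=NULL (all NULL) → NULL
id=507: assignee=NULL, reviewer=Sven → Sven
id=508: assignee=NULL, reviewer=Ines → Ines

NULL, NULL, NULL, NULL, Uma, Alice, NULL, Sven, Ines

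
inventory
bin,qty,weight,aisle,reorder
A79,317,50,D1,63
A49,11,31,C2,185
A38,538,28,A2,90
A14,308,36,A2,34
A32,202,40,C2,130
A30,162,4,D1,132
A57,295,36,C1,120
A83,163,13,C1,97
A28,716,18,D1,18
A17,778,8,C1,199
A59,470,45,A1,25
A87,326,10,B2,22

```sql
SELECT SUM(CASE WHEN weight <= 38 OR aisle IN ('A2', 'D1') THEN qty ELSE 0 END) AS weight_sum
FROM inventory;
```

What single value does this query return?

3614

bin=A79: ✓ → 317
bin=A49: ✓ → 11
bin=A38: ✓ → 538
bin=A14: ✓ → 308
bin=A32: ✗
bin=A30: ✓ → 162
bin=A57: ✓ → 295
bin=A83: ✓ → 163
bin=A28: ✓ → 716
bin=A17: ✓ → 778
bin=A59: ✗
bin=A87: ✓ → 326
weight_sum = 317 + 11 + 538 + 308 + 162 + 295 + 163 + 716 + 778 + 326 = 3614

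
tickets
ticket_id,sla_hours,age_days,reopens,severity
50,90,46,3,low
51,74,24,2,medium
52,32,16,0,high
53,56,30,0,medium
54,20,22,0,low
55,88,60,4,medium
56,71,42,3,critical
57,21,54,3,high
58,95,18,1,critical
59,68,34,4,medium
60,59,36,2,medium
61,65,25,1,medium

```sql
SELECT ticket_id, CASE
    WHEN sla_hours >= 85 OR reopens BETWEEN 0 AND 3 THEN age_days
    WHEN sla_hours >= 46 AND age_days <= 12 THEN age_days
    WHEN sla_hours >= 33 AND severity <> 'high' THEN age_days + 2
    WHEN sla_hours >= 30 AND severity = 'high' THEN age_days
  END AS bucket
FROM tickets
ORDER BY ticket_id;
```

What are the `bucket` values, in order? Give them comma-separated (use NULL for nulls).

46, 24, 16, 30, 22, 60, 42, 54, 18, 36, 36, 25

ticket_id=50: sla_hours >= 85 OR reopens BETWEEN 0 AND 3 → 46
ticket_id=51: sla_hours >= 85 OR reopens BETWEEN 0 AND 3 → 24
ticket_id=52: sla_hours >= 85 OR reopens BETWEEN 0 AND 3 → 16
ticket_id=53: sla_hours >= 85 OR reopens BETWEEN 0 AND 3 → 30
ticket_id=54: sla_hours >= 85 OR reopens BETWEEN 0 AND 3 → 22
ticket_id=55: sla_hours >= 85 OR reopens BETWEEN 0 AND 3 → 60
ticket_id=56: sla_hours >= 85 OR reopens BETWEEN 0 AND 3 → 42
ticket_id=57: sla_hours >= 85 OR reopens BETWEEN 0 AND 3 → 54
ticket_id=58: sla_hours >= 85 OR reopens BETWEEN 0 AND 3 → 18
ticket_id=59: sla_hours >= 33 AND severity <> 'high' → 36
ticket_id=60: sla_hours >= 85 OR reopens BETWEEN 0 AND 3 → 36
ticket_id=61: sla_hours >= 85 OR reopens BETWEEN 0 AND 3 → 25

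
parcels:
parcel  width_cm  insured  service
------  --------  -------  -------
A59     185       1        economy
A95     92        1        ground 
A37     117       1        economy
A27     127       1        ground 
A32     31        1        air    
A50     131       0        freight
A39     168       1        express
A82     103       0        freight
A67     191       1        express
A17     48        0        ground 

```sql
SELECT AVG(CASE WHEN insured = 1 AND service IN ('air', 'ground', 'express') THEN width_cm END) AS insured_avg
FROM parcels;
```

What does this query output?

121.8

parcel=A59: ✗
parcel=A95: ✓ → 92
parcel=A37: ✗
parcel=A27: ✓ → 127
parcel=A32: ✓ → 31
parcel=A50: ✗
parcel=A39: ✓ → 168
parcel=A82: ✗
parcel=A67: ✓ → 191
parcel=A17: ✗
insured_avg = (92 + 127 + 31 + 168 + 191) / 5 = 121.8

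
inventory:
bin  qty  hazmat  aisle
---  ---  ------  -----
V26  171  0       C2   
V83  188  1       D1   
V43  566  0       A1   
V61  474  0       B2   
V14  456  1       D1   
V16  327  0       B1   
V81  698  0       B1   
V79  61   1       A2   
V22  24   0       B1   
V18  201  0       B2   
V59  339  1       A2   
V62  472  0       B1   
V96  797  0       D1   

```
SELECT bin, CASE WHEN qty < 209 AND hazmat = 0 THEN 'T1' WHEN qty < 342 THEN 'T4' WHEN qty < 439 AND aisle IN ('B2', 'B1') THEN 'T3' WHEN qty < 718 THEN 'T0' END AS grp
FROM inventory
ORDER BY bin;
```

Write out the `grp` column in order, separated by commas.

bin=V14: qty < 718 → T0
bin=V16: qty < 342 → T4
bin=V18: qty < 209 AND hazmat = 0 → T1
bin=V22: qty < 209 AND hazmat = 0 → T1
bin=V26: qty < 209 AND hazmat = 0 → T1
bin=V43: qty < 718 → T0
bin=V59: qty < 342 → T4
bin=V61: qty < 718 → T0
bin=V62: qty < 718 → T0
bin=V79: qty < 342 → T4
bin=V81: qty < 718 → T0
bin=V83: qty < 342 → T4
bin=V96: (no match → NULL) → NULL

T0, T4, T1, T1, T1, T0, T4, T0, T0, T4, T0, T4, NULL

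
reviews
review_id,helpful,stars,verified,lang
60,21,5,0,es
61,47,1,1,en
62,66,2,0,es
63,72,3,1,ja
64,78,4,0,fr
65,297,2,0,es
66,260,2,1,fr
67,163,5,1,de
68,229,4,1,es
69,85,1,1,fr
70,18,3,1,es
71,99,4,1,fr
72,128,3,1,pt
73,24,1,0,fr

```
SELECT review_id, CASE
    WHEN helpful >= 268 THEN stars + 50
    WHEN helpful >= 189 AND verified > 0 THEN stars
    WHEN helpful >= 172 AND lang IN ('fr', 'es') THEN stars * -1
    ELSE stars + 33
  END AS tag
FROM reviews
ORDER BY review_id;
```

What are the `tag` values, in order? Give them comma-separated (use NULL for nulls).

38, 34, 35, 36, 37, 52, 2, 38, 4, 34, 36, 37, 36, 34

review_id=60: ELSE → 38
review_id=61: ELSE → 34
review_id=62: ELSE → 35
review_id=63: ELSE → 36
review_id=64: ELSE → 37
review_id=65: helpful >= 268 → 52
review_id=66: helpful >= 189 AND verified > 0 → 2
review_id=67: ELSE → 38
review_id=68: helpful >= 189 AND verified > 0 → 4
review_id=69: ELSE → 34
review_id=70: ELSE → 36
review_id=71: ELSE → 37
review_id=72: ELSE → 36
review_id=73: ELSE → 34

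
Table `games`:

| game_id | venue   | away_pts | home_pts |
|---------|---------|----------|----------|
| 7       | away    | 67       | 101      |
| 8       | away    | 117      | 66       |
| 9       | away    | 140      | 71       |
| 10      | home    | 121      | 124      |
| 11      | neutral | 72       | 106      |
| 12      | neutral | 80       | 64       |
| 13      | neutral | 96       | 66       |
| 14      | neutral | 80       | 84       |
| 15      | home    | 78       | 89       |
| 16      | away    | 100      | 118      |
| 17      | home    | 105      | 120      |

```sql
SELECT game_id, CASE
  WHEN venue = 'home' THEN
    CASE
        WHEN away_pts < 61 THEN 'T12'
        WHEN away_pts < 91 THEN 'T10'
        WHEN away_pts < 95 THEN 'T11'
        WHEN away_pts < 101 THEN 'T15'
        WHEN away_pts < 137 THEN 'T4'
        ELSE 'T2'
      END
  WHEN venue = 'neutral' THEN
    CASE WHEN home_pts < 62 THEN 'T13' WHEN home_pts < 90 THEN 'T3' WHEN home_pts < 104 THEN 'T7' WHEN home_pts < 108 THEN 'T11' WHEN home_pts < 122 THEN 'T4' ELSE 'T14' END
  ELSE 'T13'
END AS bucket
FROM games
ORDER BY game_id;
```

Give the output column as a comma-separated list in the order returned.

game_id=7: venue='away' → outer ELSE → T13
game_id=8: venue='away' → outer ELSE → T13
game_id=9: venue='away' → outer ELSE → T13
game_id=10: venue='home' → inner[away_pts < 137] → T4
game_id=11: venue='neutral' → inner[home_pts < 108] → T11
game_id=12: venue='neutral' → inner[home_pts < 90] → T3
game_id=13: venue='neutral' → inner[home_pts < 90] → T3
game_id=14: venue='neutral' → inner[home_pts < 90] → T3
game_id=15: venue='home' → inner[away_pts < 91] → T10
game_id=16: venue='away' → outer ELSE → T13
game_id=17: venue='home' → inner[away_pts < 137] → T4

T13, T13, T13, T4, T11, T3, T3, T3, T10, T13, T4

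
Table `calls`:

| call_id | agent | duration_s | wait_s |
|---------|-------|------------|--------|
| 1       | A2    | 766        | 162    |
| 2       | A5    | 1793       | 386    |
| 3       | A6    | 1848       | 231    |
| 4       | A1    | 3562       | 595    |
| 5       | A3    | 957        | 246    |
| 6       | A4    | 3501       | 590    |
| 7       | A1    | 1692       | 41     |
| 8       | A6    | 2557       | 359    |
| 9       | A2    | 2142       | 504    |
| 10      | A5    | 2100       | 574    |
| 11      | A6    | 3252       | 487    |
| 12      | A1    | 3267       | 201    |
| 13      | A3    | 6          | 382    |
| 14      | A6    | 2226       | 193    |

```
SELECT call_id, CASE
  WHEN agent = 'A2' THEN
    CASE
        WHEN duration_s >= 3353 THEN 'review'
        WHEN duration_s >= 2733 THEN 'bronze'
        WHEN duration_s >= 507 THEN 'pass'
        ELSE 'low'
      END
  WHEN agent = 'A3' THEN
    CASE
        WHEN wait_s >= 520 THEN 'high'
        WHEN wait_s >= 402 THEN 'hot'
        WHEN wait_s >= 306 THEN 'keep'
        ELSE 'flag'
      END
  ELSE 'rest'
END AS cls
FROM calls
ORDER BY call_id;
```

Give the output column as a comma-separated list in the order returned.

call_id=1: agent='A2' → inner[duration_s >= 507] → pass
call_id=2: agent='A5' → outer ELSE → rest
call_id=3: agent='A6' → outer ELSE → rest
call_id=4: agent='A1' → outer ELSE → rest
call_id=5: agent='A3' → inner[ELSE] → flag
call_id=6: agent='A4' → outer ELSE → rest
call_id=7: agent='A1' → outer ELSE → rest
call_id=8: agent='A6' → outer ELSE → rest
call_id=9: agent='A2' → inner[duration_s >= 507] → pass
call_id=10: agent='A5' → outer ELSE → rest
call_id=11: agent='A6' → outer ELSE → rest
call_id=12: agent='A1' → outer ELSE → rest
call_id=13: agent='A3' → inner[wait_s >= 306] → keep
call_id=14: agent='A6' → outer ELSE → rest

pass, rest, rest, rest, flag, rest, rest, rest, pass, rest, rest, rest, keep, rest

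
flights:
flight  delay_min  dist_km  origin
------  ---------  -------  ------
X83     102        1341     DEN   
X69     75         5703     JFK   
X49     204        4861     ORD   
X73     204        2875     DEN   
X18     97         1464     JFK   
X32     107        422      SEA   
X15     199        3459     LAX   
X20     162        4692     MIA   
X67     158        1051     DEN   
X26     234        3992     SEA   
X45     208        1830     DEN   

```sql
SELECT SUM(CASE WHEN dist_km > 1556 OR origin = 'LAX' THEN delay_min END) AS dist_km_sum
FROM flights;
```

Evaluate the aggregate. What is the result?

1286

flight=X83: ✗
flight=X69: ✓ → 75
flight=X49: ✓ → 204
flight=X73: ✓ → 204
flight=X18: ✗
flight=X32: ✗
flight=X15: ✓ → 199
flight=X20: ✓ → 162
flight=X67: ✗
flight=X26: ✓ → 234
flight=X45: ✓ → 208
dist_km_sum = 75 + 204 + 204 + 199 + 162 + 234 + 208 = 1286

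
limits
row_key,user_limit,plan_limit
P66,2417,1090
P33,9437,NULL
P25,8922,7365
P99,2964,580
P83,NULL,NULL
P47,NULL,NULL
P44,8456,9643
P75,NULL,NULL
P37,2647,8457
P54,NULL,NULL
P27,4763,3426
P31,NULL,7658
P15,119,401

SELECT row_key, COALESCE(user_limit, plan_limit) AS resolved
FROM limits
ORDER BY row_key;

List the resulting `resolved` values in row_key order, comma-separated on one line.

119, 8922, 4763, 7658, 9437, 2647, 8456, NULL, NULL, 2417, NULL, NULL, 2964

row_key=P15: user_limit=119 → 119
row_key=P25: user_limit=8922 → 8922
row_key=P27: user_limit=4763 → 4763
row_key=P31: user_limit=NULL, plan_limit=7658 → 7658
row_key=P33: user_limit=9437 → 9437
row_key=P37: user_limit=2647 → 2647
row_key=P44: user_limit=8456 → 8456
row_key=P47: user_limit=NULL, plan_limit=NULL (all NULL) → NULL
row_key=P54: user_limit=NULL, plan_limit=NULL (all NULL) → NULL
row_key=P66: user_limit=2417 → 2417
row_key=P75: user_limit=NULL, plan_limit=NULL (all NULL) → NULL
row_key=P83: user_limit=NULL, plan_limit=NULL (all NULL) → NULL
row_key=P99: user_limit=2964 → 2964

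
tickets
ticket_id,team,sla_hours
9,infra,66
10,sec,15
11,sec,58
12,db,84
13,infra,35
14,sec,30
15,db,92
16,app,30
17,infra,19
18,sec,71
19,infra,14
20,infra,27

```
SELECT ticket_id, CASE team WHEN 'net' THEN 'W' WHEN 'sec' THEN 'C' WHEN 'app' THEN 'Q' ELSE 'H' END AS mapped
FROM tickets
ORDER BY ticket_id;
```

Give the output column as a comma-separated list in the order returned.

H, C, C, H, H, C, H, Q, H, C, H, H

ticket_id=9: ELSE → H
ticket_id=10: team='sec' → C
ticket_id=11: team='sec' → C
ticket_id=12: ELSE → H
ticket_id=13: ELSE → H
ticket_id=14: team='sec' → C
ticket_id=15: ELSE → H
ticket_id=16: team='app' → Q
ticket_id=17: ELSE → H
ticket_id=18: team='sec' → C
ticket_id=19: ELSE → H
ticket_id=20: ELSE → H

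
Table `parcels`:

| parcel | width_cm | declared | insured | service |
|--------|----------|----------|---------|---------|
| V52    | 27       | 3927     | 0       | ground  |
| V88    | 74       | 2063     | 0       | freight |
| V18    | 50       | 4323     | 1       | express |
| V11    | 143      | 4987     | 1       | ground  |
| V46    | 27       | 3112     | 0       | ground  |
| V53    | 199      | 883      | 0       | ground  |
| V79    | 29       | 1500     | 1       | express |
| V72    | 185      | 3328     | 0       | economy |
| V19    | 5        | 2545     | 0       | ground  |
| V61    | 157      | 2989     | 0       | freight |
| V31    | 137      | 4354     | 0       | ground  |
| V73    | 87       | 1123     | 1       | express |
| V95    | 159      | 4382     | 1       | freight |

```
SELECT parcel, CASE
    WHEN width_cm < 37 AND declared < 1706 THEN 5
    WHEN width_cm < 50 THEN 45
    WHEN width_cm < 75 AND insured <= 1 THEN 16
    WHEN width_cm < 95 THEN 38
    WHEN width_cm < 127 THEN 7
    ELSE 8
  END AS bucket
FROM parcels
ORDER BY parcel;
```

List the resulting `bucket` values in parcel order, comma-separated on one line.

8, 16, 45, 8, 45, 45, 8, 8, 8, 38, 5, 16, 8

parcel=V11: ELSE → 8
parcel=V18: width_cm < 75 AND insured <= 1 → 16
parcel=V19: width_cm < 50 → 45
parcel=V31: ELSE → 8
parcel=V46: width_cm < 50 → 45
parcel=V52: width_cm < 50 → 45
parcel=V53: ELSE → 8
parcel=V61: ELSE → 8
parcel=V72: ELSE → 8
parcel=V73: width_cm < 95 → 38
parcel=V79: width_cm < 37 AND declared < 1706 → 5
parcel=V88: width_cm < 75 AND insured <= 1 → 16
parcel=V95: ELSE → 8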